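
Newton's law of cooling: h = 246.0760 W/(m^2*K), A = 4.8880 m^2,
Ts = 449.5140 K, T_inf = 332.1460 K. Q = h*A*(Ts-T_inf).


dT = 117.3680 K
Q = 246.0760 * 4.8880 * 117.3680 = 141172.5177 W

141172.5177 W


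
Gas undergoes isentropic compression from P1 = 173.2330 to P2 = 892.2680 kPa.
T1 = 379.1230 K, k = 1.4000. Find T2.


(k-1)/k = 0.2857
(P2/P1)^exp = 1.5973
T2 = 379.1230 * 1.5973 = 605.5779 K

605.5779 K


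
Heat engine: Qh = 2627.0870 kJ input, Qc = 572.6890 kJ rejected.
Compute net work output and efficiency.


W = 2627.0870 - 572.6890 = 2054.3980 kJ
eta = 2054.3980 / 2627.0870 = 0.7820 = 78.2006%

W = 2054.3980 kJ, eta = 78.2006%


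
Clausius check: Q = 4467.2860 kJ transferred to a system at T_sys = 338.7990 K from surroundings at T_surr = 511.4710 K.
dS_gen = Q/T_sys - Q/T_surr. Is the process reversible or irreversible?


dS_sys = 4467.2860/338.7990 = 13.1857 kJ/K
dS_surr = -4467.2860/511.4710 = -8.7342 kJ/K
dS_gen = 13.1857 - 8.7342 = 4.4515 kJ/K (irreversible)

dS_gen = 4.4515 kJ/K, irreversible


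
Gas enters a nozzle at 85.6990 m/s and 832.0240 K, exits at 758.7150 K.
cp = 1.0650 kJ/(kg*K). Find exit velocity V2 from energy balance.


dT = 73.3090 K
2*cp*1000*dT = 156148.1700
V1^2 = 7344.3186
V2 = sqrt(163492.4886) = 404.3420 m/s

404.3420 m/s


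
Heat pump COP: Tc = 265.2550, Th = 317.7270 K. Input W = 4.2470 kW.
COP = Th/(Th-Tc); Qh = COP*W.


COP = 317.7270 / 52.4720 = 6.0552
Qh = 6.0552 * 4.2470 = 25.7163 kW

COP = 6.0552, Qh = 25.7163 kW


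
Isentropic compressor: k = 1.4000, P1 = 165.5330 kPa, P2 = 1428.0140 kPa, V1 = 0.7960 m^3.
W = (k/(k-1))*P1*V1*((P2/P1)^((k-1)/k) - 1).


(k-1)/k = 0.2857
(P2/P1)^exp = 1.8509
W = 3.5000 * 165.5330 * 0.7960 * (1.8509 - 1) = 392.4180 kJ

392.4180 kJ


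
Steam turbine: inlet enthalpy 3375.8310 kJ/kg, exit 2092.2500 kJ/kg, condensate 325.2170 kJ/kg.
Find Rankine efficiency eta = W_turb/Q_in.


W = 1283.5810 kJ/kg
Q_in = 3050.6140 kJ/kg
eta = 0.4208 = 42.0762%

eta = 42.0762%


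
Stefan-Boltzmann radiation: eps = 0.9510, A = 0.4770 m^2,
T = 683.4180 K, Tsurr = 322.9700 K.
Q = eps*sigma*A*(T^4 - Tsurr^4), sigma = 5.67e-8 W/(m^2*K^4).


T^4 = 2.1815e+11
Tsurr^4 = 1.0880e+10
Q = 0.9510 * 5.67e-8 * 0.4770 * 2.0726e+11 = 5330.9830 W

5330.9830 W


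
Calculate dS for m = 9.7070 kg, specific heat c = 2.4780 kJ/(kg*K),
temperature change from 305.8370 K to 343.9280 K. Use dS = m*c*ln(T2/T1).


T2/T1 = 1.1245
ln(T2/T1) = 0.1174
dS = 9.7070 * 2.4780 * 0.1174 = 2.8235 kJ/K

2.8235 kJ/K


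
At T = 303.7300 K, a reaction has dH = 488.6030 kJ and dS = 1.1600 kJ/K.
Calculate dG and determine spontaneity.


T*dS = 303.7300 * 1.1600 = 352.3268 kJ
dG = 488.6030 - 352.3268 = 136.2762 kJ (non-spontaneous)

dG = 136.2762 kJ, non-spontaneous


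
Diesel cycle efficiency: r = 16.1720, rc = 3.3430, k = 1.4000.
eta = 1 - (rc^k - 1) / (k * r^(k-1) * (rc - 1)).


r^(k-1) = 3.0444
rc^k = 5.4174
eta = 0.5577 = 55.7655%

55.7655%


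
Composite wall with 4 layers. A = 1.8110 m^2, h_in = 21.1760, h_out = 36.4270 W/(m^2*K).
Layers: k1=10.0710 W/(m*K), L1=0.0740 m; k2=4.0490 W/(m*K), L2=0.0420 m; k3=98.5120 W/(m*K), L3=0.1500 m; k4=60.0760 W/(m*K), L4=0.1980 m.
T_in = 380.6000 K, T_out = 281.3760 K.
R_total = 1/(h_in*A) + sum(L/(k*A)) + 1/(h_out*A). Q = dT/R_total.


R_conv_in = 1/(21.1760*1.8110) = 0.0261
R_1 = 0.0740/(10.0710*1.8110) = 0.0041
R_2 = 0.0420/(4.0490*1.8110) = 0.0057
R_3 = 0.1500/(98.5120*1.8110) = 0.0008
R_4 = 0.1980/(60.0760*1.8110) = 0.0018
R_conv_out = 1/(36.4270*1.8110) = 0.0152
R_total = 0.0537 K/W
Q = 99.2240 / 0.0537 = 1848.4314 W

R_total = 0.0537 K/W, Q = 1848.4314 W


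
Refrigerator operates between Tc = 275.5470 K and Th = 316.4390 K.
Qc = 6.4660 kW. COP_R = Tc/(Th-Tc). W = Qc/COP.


COP = 275.5470 / 40.8920 = 6.7384
W = 6.4660 / 6.7384 = 0.9596 kW

COP = 6.7384, W = 0.9596 kW


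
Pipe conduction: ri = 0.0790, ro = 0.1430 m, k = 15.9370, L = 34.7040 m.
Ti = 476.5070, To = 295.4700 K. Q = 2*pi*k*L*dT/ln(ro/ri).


dT = 181.0370 K
ln(ro/ri) = 0.5934
Q = 2*pi*15.9370*34.7040*181.0370 / 0.5934 = 1060200.8209 W

1060200.8209 W


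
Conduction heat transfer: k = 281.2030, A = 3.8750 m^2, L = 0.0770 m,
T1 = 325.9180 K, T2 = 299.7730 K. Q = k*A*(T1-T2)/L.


dT = 26.1450 K
Q = 281.2030 * 3.8750 * 26.1450 / 0.0770 = 369989.6518 W

369989.6518 W


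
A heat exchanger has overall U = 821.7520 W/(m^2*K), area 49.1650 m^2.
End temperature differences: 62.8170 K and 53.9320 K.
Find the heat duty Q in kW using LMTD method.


LMTD = 58.2616 K
Q = 821.7520 * 49.1650 * 58.2616 = 2353853.5346 W = 2353.8535 kW

2353.8535 kW


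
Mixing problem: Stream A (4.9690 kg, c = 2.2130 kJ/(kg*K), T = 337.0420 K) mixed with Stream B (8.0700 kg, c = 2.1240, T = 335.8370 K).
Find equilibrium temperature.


num = 9462.7222
den = 28.1371
Tf = 336.3079 K

336.3079 K


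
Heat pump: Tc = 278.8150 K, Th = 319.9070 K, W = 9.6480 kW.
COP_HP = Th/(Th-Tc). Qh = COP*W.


COP = 319.9070 / 41.0920 = 7.7851
Qh = 7.7851 * 9.6480 = 75.1110 kW

COP = 7.7851, Qh = 75.1110 kW


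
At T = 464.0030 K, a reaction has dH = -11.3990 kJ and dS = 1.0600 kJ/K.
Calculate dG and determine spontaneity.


T*dS = 464.0030 * 1.0600 = 491.8432 kJ
dG = -11.3990 - 491.8432 = -503.2422 kJ (spontaneous)

dG = -503.2422 kJ, spontaneous


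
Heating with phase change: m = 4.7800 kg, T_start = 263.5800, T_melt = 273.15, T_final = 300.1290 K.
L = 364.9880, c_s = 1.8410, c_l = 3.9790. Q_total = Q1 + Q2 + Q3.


Q1 (sensible, solid) = 4.7800 * 1.8410 * 9.5700 = 84.2158 kJ
Q2 (latent) = 4.7800 * 364.9880 = 1744.6426 kJ
Q3 (sensible, liquid) = 4.7800 * 3.9790 * 26.9790 = 513.1303 kJ
Q_total = 2341.9888 kJ

2341.9888 kJ


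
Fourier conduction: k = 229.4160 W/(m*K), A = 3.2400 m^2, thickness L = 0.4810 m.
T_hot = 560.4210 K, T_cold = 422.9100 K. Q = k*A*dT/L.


dT = 137.5110 K
Q = 229.4160 * 3.2400 * 137.5110 / 0.4810 = 212501.0486 W

212501.0486 W


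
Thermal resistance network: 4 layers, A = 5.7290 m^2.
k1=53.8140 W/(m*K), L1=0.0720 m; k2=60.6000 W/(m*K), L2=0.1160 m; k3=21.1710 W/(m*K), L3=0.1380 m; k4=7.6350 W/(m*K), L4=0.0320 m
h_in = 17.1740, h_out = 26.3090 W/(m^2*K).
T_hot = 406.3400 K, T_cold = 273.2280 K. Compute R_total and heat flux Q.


R_conv_in = 1/(17.1740*5.7290) = 0.0102
R_1 = 0.0720/(53.8140*5.7290) = 0.0002
R_2 = 0.1160/(60.6000*5.7290) = 0.0003
R_3 = 0.1380/(21.1710*5.7290) = 0.0011
R_4 = 0.0320/(7.6350*5.7290) = 0.0007
R_conv_out = 1/(26.3090*5.7290) = 0.0066
R_total = 0.0192 K/W
Q = 133.1120 / 0.0192 = 6920.1914 W

R_total = 0.0192 K/W, Q = 6920.1914 W


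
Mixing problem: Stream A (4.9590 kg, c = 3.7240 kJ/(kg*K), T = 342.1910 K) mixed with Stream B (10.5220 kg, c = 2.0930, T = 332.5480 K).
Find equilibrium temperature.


num = 13642.9030
den = 40.4899
Tf = 336.9461 K

336.9461 K


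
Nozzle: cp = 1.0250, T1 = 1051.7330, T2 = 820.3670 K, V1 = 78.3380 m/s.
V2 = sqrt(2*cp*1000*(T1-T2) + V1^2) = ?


dT = 231.3660 K
2*cp*1000*dT = 474300.3000
V1^2 = 6136.8422
V2 = sqrt(480437.1422) = 693.1357 m/s

693.1357 m/s


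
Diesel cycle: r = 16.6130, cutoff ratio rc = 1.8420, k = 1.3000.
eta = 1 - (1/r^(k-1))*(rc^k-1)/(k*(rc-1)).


r^(k-1) = 2.3235
rc^k = 2.2125
eta = 0.5233 = 52.3262%

52.3262%


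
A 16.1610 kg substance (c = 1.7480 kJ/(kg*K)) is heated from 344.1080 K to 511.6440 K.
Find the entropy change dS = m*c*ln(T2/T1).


T2/T1 = 1.4869
ln(T2/T1) = 0.3967
dS = 16.1610 * 1.7480 * 0.3967 = 11.2058 kJ/K

11.2058 kJ/K


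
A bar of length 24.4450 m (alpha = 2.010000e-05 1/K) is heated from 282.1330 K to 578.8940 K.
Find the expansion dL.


dT = 296.7610 K
dL = 2.010000e-05 * 24.4450 * 296.7610 = 0.145812 m
L_final = 24.590812 m

dL = 0.145812 m


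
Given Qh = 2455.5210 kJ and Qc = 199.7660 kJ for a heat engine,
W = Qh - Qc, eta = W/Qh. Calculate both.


W = 2455.5210 - 199.7660 = 2255.7550 kJ
eta = 2255.7550 / 2455.5210 = 0.9186 = 91.8646%

W = 2255.7550 kJ, eta = 91.8646%


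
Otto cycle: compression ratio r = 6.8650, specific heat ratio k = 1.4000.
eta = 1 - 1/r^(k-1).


r^(k-1) = 2.1610
eta = 1 - 1/2.1610 = 0.5373 = 53.7253%

53.7253%


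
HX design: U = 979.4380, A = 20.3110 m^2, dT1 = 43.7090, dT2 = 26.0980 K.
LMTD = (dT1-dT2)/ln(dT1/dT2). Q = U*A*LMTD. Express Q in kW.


LMTD = 34.1500 K
Q = 979.4380 * 20.3110 * 34.1500 = 679358.5720 W = 679.3586 kW

679.3586 kW


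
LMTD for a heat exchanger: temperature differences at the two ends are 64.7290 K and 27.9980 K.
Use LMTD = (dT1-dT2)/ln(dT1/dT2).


dT1/dT2 = 2.3119
ln(dT1/dT2) = 0.8381
LMTD = 36.7310 / 0.8381 = 43.8278 K

43.8278 K


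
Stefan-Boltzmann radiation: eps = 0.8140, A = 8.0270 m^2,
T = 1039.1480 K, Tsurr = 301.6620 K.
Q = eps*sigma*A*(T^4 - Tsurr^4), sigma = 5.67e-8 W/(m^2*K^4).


T^4 = 1.1660e+12
Tsurr^4 = 8.2810e+09
Q = 0.8140 * 5.67e-8 * 8.0270 * 1.1577e+12 = 428918.7615 W

428918.7615 W


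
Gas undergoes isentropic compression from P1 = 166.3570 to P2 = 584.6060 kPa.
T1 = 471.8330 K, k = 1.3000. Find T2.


(k-1)/k = 0.2308
(P2/P1)^exp = 1.3365
T2 = 471.8330 * 1.3365 = 630.5903 K

630.5903 K


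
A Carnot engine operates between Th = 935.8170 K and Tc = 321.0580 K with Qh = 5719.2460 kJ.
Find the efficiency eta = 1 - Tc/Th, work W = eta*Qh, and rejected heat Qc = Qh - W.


eta = 1 - 321.0580/935.8170 = 0.6569
W = 0.6569 * 5719.2460 = 3757.0999 kJ
Qc = 5719.2460 - 3757.0999 = 1962.1461 kJ

eta = 65.6922%, W = 3757.0999 kJ, Qc = 1962.1461 kJ


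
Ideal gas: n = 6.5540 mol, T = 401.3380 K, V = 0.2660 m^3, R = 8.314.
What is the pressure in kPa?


P = nRT/V = 6.5540 * 8.314 * 401.3380 / 0.2660
= 21868.8900 / 0.2660 = 82213.8720 Pa = 82.2139 kPa

82.2139 kPa


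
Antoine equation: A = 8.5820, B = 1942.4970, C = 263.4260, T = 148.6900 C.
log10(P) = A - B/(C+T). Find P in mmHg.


C+T = 412.1160
B/(C+T) = 4.7135
log10(P) = 8.5820 - 4.7135 = 3.8685
P = 10^3.8685 = 7388.0283 mmHg

7388.0283 mmHg


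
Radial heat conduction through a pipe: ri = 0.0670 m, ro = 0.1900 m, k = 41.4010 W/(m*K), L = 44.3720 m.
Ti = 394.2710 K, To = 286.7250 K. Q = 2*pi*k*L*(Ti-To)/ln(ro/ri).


dT = 107.5460 K
ln(ro/ri) = 1.0423
Q = 2*pi*41.4010*44.3720*107.5460 / 1.0423 = 1190935.1762 W

1190935.1762 W


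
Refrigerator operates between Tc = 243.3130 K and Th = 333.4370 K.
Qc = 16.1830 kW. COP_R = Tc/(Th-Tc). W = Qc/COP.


COP = 243.3130 / 90.1240 = 2.6998
W = 16.1830 / 2.6998 = 5.9942 kW

COP = 2.6998, W = 5.9942 kW


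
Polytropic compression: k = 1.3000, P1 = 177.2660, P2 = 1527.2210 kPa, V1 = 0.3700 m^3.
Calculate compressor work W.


(k-1)/k = 0.2308
(P2/P1)^exp = 1.6437
W = 4.3333 * 177.2660 * 0.3700 * (1.6437 - 1) = 182.9614 kJ

182.9614 kJ


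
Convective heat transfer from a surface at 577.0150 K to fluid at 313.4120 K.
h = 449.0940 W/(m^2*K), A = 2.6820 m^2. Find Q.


dT = 263.6030 K
Q = 449.0940 * 2.6820 * 263.6030 = 317501.9339 W

317501.9339 W


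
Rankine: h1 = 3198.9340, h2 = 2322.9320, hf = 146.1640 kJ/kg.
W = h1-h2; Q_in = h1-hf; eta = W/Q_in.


W = 876.0020 kJ/kg
Q_in = 3052.7700 kJ/kg
eta = 0.2870 = 28.6953%

eta = 28.6953%


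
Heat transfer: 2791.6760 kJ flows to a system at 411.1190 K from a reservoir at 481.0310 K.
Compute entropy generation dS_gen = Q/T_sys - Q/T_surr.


dS_sys = 2791.6760/411.1190 = 6.7904 kJ/K
dS_surr = -2791.6760/481.0310 = -5.8035 kJ/K
dS_gen = 6.7904 - 5.8035 = 0.9869 kJ/K (irreversible)

dS_gen = 0.9869 kJ/K, irreversible


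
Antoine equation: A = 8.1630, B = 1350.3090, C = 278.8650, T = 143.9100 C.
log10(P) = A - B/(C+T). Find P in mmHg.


C+T = 422.7750
B/(C+T) = 3.1939
log10(P) = 8.1630 - 3.1939 = 4.9691
P = 10^4.9691 = 93128.2086 mmHg

93128.2086 mmHg


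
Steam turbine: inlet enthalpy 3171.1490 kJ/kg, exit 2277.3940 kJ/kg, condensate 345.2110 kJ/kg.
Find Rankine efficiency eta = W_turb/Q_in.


W = 893.7550 kJ/kg
Q_in = 2825.9380 kJ/kg
eta = 0.3163 = 31.6268%

eta = 31.6268%


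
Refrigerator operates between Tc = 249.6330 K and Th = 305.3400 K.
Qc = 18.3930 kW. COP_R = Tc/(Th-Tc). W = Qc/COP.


COP = 249.6330 / 55.7070 = 4.4812
W = 18.3930 / 4.4812 = 4.1045 kW

COP = 4.4812, W = 4.1045 kW


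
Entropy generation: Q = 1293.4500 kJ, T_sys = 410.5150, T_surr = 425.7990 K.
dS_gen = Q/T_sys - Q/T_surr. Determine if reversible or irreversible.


dS_sys = 1293.4500/410.5150 = 3.1508 kJ/K
dS_surr = -1293.4500/425.7990 = -3.0377 kJ/K
dS_gen = 3.1508 - 3.0377 = 0.1131 kJ/K (irreversible)

dS_gen = 0.1131 kJ/K, irreversible


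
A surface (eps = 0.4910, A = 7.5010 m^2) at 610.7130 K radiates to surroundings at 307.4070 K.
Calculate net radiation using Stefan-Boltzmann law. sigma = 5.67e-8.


T^4 = 1.3911e+11
Tsurr^4 = 8.9301e+09
Q = 0.4910 * 5.67e-8 * 7.5010 * 1.3018e+11 = 27184.2518 W

27184.2518 W


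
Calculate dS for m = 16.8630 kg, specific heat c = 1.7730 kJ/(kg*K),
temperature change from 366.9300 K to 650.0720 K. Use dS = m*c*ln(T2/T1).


T2/T1 = 1.7717
ln(T2/T1) = 0.5719
dS = 16.8630 * 1.7730 * 0.5719 = 17.0991 kJ/K

17.0991 kJ/K


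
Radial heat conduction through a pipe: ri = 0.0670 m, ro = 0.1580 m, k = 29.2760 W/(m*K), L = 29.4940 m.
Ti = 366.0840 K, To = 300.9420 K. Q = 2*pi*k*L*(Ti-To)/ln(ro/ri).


dT = 65.1420 K
ln(ro/ri) = 0.8579
Q = 2*pi*29.2760*29.4940*65.1420 / 0.8579 = 411953.7696 W

411953.7696 W


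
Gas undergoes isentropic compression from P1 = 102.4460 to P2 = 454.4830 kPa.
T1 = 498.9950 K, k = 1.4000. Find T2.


(k-1)/k = 0.2857
(P2/P1)^exp = 1.5306
T2 = 498.9950 * 1.5306 = 763.7651 K

763.7651 K


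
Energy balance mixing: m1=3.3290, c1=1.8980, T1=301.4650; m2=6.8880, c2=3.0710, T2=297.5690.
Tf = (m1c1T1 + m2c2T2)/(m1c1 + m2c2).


num = 8199.2805
den = 27.4715
Tf = 298.4651 K

298.4651 K


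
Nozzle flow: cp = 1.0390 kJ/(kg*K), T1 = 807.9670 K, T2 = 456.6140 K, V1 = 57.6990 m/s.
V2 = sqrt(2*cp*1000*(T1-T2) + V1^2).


dT = 351.3530 K
2*cp*1000*dT = 730111.5340
V1^2 = 3329.1746
V2 = sqrt(733440.7086) = 856.4115 m/s

856.4115 m/s


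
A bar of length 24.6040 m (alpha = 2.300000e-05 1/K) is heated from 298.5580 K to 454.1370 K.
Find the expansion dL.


dT = 155.5790 K
dL = 2.300000e-05 * 24.6040 * 155.5790 = 0.088041 m
L_final = 24.692041 m

dL = 0.088041 m


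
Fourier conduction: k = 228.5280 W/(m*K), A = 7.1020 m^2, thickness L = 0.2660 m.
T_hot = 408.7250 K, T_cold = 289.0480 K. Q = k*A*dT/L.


dT = 119.6770 K
Q = 228.5280 * 7.1020 * 119.6770 / 0.2660 = 730212.3001 W

730212.3001 W


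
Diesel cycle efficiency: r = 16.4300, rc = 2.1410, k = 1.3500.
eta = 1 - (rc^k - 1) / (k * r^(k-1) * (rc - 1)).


r^(k-1) = 2.6636
rc^k = 2.7947
eta = 0.5626 = 56.2584%

56.2584%


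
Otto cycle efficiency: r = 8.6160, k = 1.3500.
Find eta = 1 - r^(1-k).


r^(k-1) = 2.1250
eta = 1 - 1/2.1250 = 0.5294 = 52.9410%

52.9410%


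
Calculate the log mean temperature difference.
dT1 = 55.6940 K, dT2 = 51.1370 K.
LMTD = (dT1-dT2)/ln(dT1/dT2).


dT1/dT2 = 1.0891
ln(dT1/dT2) = 0.0854
LMTD = 4.5570 / 0.0854 = 53.3831 K

53.3831 K


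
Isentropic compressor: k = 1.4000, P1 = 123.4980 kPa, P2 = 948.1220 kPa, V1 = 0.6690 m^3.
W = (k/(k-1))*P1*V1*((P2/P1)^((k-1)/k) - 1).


(k-1)/k = 0.2857
(P2/P1)^exp = 1.7903
W = 3.5000 * 123.4980 * 0.6690 * (1.7903 - 1) = 228.5192 kJ

228.5192 kJ


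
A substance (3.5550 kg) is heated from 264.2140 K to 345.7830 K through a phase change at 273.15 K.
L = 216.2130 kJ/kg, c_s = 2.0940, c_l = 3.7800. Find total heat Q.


Q1 (sensible, solid) = 3.5550 * 2.0940 * 8.9360 = 66.5211 kJ
Q2 (latent) = 3.5550 * 216.2130 = 768.6372 kJ
Q3 (sensible, liquid) = 3.5550 * 3.7800 * 72.6330 = 976.0350 kJ
Q_total = 1811.1933 kJ

1811.1933 kJ


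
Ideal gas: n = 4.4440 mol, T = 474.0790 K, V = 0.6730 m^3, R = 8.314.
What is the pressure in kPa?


P = nRT/V = 4.4440 * 8.314 * 474.0790 / 0.6730
= 17515.9940 / 0.6730 = 26026.7370 Pa = 26.0267 kPa

26.0267 kPa


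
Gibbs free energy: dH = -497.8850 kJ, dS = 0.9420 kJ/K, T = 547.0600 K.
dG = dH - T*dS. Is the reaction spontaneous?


T*dS = 547.0600 * 0.9420 = 515.3305 kJ
dG = -497.8850 - 515.3305 = -1013.2155 kJ (spontaneous)

dG = -1013.2155 kJ, spontaneous


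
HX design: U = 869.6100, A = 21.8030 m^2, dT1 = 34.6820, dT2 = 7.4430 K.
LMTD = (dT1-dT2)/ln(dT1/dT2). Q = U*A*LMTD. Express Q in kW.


LMTD = 17.6998 K
Q = 869.6100 * 21.8030 * 17.6998 = 335589.4699 W = 335.5895 kW

335.5895 kW


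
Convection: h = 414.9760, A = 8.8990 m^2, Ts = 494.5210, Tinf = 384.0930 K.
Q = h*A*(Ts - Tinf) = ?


dT = 110.4280 K
Q = 414.9760 * 8.8990 * 110.4280 = 407796.4056 W

407796.4056 W


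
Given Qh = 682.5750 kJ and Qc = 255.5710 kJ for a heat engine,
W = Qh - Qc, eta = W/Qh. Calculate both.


W = 682.5750 - 255.5710 = 427.0040 kJ
eta = 427.0040 / 682.5750 = 0.6256 = 62.5578%

W = 427.0040 kJ, eta = 62.5578%


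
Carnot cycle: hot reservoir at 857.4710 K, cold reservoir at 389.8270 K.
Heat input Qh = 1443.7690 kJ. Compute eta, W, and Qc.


eta = 1 - 389.8270/857.4710 = 0.5454
W = 0.5454 * 1443.7690 = 787.3968 kJ
Qc = 1443.7690 - 787.3968 = 656.3722 kJ

eta = 54.5376%, W = 787.3968 kJ, Qc = 656.3722 kJ


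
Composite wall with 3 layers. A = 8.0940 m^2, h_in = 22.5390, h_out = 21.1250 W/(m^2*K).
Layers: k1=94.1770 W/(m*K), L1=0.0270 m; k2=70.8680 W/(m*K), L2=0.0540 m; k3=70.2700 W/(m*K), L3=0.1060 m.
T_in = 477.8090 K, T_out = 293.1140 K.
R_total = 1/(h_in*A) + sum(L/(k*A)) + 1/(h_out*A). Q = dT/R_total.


R_conv_in = 1/(22.5390*8.0940) = 0.0055
R_1 = 0.0270/(94.1770*8.0940) = 3.5421e-05
R_2 = 0.0540/(70.8680*8.0940) = 9.4141e-05
R_3 = 0.1060/(70.2700*8.0940) = 0.0002
R_conv_out = 1/(21.1250*8.0940) = 0.0058
R_total = 0.0116 K/W
Q = 184.6950 / 0.0116 = 15859.2217 W

R_total = 0.0116 K/W, Q = 15859.2217 W


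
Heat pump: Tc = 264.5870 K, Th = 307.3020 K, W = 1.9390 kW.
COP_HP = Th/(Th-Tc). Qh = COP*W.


COP = 307.3020 / 42.7150 = 7.1942
Qh = 7.1942 * 1.9390 = 13.9496 kW

COP = 7.1942, Qh = 13.9496 kW


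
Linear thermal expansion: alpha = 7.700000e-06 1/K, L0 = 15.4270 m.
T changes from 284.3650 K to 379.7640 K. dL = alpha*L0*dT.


dT = 95.3990 K
dL = 7.700000e-06 * 15.4270 * 95.3990 = 0.011332 m
L_final = 15.438332 m

dL = 0.011332 m


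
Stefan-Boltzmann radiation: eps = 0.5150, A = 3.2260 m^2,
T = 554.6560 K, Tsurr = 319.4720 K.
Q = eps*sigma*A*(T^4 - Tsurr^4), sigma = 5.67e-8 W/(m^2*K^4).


T^4 = 9.4644e+10
Tsurr^4 = 1.0417e+10
Q = 0.5150 * 5.67e-8 * 3.2260 * 8.4228e+10 = 7934.3142 W

7934.3142 W


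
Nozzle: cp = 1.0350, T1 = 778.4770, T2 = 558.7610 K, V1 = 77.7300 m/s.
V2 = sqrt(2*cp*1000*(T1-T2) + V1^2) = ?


dT = 219.7160 K
2*cp*1000*dT = 454812.1200
V1^2 = 6041.9529
V2 = sqrt(460854.0729) = 678.8623 m/s

678.8623 m/s


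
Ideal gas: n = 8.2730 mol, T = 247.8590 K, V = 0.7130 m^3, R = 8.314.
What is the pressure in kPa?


P = nRT/V = 8.2730 * 8.314 * 247.8590 / 0.7130
= 17048.1688 / 0.7130 = 23910.4752 Pa = 23.9105 kPa

23.9105 kPa


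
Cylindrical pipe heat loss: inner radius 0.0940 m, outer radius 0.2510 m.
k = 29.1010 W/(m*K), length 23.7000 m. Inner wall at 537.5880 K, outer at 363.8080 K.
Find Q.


dT = 173.7800 K
ln(ro/ri) = 0.9822
Q = 2*pi*29.1010*23.7000*173.7800 / 0.9822 = 766751.2495 W

766751.2495 W


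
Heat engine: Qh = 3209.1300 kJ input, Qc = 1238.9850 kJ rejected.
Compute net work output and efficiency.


W = 3209.1300 - 1238.9850 = 1970.1450 kJ
eta = 1970.1450 / 3209.1300 = 0.6139 = 61.3919%

W = 1970.1450 kJ, eta = 61.3919%


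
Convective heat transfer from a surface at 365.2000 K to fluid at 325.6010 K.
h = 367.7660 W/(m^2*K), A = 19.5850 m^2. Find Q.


dT = 39.5990 K
Q = 367.7660 * 19.5850 * 39.5990 = 285219.6029 W

285219.6029 W


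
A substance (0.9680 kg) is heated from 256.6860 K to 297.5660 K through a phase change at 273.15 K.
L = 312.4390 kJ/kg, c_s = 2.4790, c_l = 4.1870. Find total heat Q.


Q1 (sensible, solid) = 0.9680 * 2.4790 * 16.4640 = 39.5082 kJ
Q2 (latent) = 0.9680 * 312.4390 = 302.4410 kJ
Q3 (sensible, liquid) = 0.9680 * 4.1870 * 24.4160 = 98.9584 kJ
Q_total = 440.9076 kJ

440.9076 kJ


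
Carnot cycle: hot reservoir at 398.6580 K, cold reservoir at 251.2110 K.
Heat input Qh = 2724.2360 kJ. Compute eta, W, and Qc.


eta = 1 - 251.2110/398.6580 = 0.3699
W = 0.3699 * 2724.2360 = 1007.5815 kJ
Qc = 2724.2360 - 1007.5815 = 1716.6545 kJ

eta = 36.9858%, W = 1007.5815 kJ, Qc = 1716.6545 kJ


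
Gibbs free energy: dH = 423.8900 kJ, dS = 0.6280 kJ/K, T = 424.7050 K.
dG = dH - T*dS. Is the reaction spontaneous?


T*dS = 424.7050 * 0.6280 = 266.7147 kJ
dG = 423.8900 - 266.7147 = 157.1753 kJ (non-spontaneous)

dG = 157.1753 kJ, non-spontaneous


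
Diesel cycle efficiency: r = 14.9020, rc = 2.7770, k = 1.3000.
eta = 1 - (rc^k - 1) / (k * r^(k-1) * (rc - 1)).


r^(k-1) = 2.2489
rc^k = 3.7727
eta = 0.4663 = 46.6304%

46.6304%


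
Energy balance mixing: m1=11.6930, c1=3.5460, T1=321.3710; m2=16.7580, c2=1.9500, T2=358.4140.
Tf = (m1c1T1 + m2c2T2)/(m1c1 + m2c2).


num = 25037.4158
den = 74.1415
Tf = 337.6978 K

337.6978 K


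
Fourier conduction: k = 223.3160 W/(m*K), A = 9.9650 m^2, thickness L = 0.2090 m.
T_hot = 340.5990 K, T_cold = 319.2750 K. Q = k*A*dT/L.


dT = 21.3240 K
Q = 223.3160 * 9.9650 * 21.3240 / 0.2090 = 227048.9674 W

227048.9674 W


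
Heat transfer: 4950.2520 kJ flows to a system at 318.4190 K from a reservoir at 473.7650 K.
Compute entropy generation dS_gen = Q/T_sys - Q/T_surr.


dS_sys = 4950.2520/318.4190 = 15.5463 kJ/K
dS_surr = -4950.2520/473.7650 = -10.4487 kJ/K
dS_gen = 15.5463 - 10.4487 = 5.0976 kJ/K (irreversible)

dS_gen = 5.0976 kJ/K, irreversible


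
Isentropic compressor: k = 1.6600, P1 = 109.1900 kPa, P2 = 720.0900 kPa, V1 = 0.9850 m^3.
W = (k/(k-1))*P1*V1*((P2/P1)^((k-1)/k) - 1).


(k-1)/k = 0.3976
(P2/P1)^exp = 2.1169
W = 2.5152 * 109.1900 * 0.9850 * (2.1169 - 1) = 302.1421 kJ

302.1421 kJ


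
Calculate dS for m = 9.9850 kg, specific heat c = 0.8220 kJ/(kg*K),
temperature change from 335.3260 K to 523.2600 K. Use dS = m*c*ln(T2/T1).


T2/T1 = 1.5605
ln(T2/T1) = 0.4450
dS = 9.9850 * 0.8220 * 0.4450 = 3.6522 kJ/K

3.6522 kJ/K


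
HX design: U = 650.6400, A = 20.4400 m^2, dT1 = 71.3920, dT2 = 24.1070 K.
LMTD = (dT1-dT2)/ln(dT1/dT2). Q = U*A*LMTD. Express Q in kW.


LMTD = 43.5532 K
Q = 650.6400 * 20.4400 * 43.5532 = 579217.6419 W = 579.2176 kW

579.2176 kW


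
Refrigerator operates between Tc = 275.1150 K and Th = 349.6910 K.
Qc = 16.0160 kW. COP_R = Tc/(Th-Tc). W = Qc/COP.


COP = 275.1150 / 74.5760 = 3.6891
W = 16.0160 / 3.6891 = 4.3415 kW

COP = 3.6891, W = 4.3415 kW


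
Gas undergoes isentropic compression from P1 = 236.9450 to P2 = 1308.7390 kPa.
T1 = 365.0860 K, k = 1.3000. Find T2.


(k-1)/k = 0.2308
(P2/P1)^exp = 1.4835
T2 = 365.0860 * 1.4835 = 541.5934 K

541.5934 K


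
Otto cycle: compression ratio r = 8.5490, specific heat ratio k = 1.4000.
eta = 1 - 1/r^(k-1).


r^(k-1) = 2.3592
eta = 1 - 1/2.3592 = 0.5761 = 57.6129%

57.6129%


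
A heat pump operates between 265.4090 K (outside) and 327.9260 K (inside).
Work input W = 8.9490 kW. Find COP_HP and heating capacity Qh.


COP = 327.9260 / 62.5170 = 5.2454
Qh = 5.2454 * 8.9490 = 46.9410 kW

COP = 5.2454, Qh = 46.9410 kW


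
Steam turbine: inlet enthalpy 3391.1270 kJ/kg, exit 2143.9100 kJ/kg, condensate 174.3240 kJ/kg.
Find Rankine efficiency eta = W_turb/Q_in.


W = 1247.2170 kJ/kg
Q_in = 3216.8030 kJ/kg
eta = 0.3877 = 38.7719%

eta = 38.7719%


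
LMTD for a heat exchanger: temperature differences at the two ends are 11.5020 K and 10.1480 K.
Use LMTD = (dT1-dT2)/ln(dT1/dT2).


dT1/dT2 = 1.1334
ln(dT1/dT2) = 0.1252
LMTD = 1.3540 / 0.1252 = 10.8109 K

10.8109 K


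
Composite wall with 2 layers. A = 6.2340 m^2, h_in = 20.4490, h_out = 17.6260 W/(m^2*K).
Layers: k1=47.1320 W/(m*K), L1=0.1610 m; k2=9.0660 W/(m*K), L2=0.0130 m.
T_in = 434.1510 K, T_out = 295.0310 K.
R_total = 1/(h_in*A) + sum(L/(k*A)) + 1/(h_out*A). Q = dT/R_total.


R_conv_in = 1/(20.4490*6.2340) = 0.0078
R_1 = 0.1610/(47.1320*6.2340) = 0.0005
R_2 = 0.0130/(9.0660*6.2340) = 0.0002
R_conv_out = 1/(17.6260*6.2340) = 0.0091
R_total = 0.0177 K/W
Q = 139.1200 / 0.0177 = 7849.6015 W

R_total = 0.0177 K/W, Q = 7849.6015 W


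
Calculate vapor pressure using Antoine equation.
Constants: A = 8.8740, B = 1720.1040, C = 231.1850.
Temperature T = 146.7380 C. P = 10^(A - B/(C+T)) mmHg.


C+T = 377.9230
B/(C+T) = 4.5515
log10(P) = 8.8740 - 4.5515 = 4.3225
P = 10^4.3225 = 21015.1825 mmHg

21015.1825 mmHg


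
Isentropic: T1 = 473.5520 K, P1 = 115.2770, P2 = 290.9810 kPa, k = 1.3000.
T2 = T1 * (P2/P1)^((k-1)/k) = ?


(k-1)/k = 0.2308
(P2/P1)^exp = 1.2382
T2 = 473.5520 * 1.2382 = 586.3610 K

586.3610 K


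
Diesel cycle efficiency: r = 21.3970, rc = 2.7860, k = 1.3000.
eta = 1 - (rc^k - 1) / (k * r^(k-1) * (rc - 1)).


r^(k-1) = 2.5067
rc^k = 3.7886
eta = 0.5209 = 52.0873%

52.0873%


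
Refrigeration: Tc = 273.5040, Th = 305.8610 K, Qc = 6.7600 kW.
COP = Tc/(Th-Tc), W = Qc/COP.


COP = 273.5040 / 32.3570 = 8.4527
W = 6.7600 / 8.4527 = 0.7997 kW

COP = 8.4527, W = 0.7997 kW


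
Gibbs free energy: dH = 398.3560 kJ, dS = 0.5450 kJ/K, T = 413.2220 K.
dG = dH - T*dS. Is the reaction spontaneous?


T*dS = 413.2220 * 0.5450 = 225.2060 kJ
dG = 398.3560 - 225.2060 = 173.1500 kJ (non-spontaneous)

dG = 173.1500 kJ, non-spontaneous


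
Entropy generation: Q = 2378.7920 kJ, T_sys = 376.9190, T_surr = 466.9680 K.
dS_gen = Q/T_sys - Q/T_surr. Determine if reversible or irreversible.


dS_sys = 2378.7920/376.9190 = 6.3111 kJ/K
dS_surr = -2378.7920/466.9680 = -5.0941 kJ/K
dS_gen = 6.3111 - 5.0941 = 1.2170 kJ/K (irreversible)

dS_gen = 1.2170 kJ/K, irreversible


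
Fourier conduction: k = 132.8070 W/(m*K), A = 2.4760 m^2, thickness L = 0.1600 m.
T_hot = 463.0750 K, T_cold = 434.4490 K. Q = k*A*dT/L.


dT = 28.6260 K
Q = 132.8070 * 2.4760 * 28.6260 / 0.1600 = 58831.8210 W

58831.8210 W


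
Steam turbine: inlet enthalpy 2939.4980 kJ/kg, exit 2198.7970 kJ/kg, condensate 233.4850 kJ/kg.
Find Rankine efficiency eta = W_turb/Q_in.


W = 740.7010 kJ/kg
Q_in = 2706.0130 kJ/kg
eta = 0.2737 = 27.3724%

eta = 27.3724%


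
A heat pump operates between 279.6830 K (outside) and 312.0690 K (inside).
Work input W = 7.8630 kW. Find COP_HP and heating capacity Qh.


COP = 312.0690 / 32.3860 = 9.6359
Qh = 9.6359 * 7.8630 = 75.7673 kW

COP = 9.6359, Qh = 75.7673 kW


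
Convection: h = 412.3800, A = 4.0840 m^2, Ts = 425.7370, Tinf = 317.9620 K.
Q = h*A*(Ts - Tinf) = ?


dT = 107.7750 K
Q = 412.3800 * 4.0840 * 107.7750 = 181510.3354 W

181510.3354 W


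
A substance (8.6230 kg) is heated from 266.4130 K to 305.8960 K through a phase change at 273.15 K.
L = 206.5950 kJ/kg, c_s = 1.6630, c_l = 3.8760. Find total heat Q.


Q1 (sensible, solid) = 8.6230 * 1.6630 * 6.7370 = 96.6089 kJ
Q2 (latent) = 8.6230 * 206.5950 = 1781.4687 kJ
Q3 (sensible, liquid) = 8.6230 * 3.8760 * 32.7460 = 1094.4613 kJ
Q_total = 2972.5389 kJ

2972.5389 kJ


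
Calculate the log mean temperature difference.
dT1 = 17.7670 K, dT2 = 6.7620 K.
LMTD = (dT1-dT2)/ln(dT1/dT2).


dT1/dT2 = 2.6275
ln(dT1/dT2) = 0.9660
LMTD = 11.0050 / 0.9660 = 11.3921 K

11.3921 K


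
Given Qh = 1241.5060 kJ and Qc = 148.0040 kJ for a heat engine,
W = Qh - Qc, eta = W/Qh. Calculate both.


W = 1241.5060 - 148.0040 = 1093.5020 kJ
eta = 1093.5020 / 1241.5060 = 0.8808 = 88.0787%

W = 1093.5020 kJ, eta = 88.0787%


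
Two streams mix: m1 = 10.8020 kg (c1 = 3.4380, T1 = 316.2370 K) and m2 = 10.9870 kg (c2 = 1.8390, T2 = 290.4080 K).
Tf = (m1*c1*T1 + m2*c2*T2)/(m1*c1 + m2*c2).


num = 17611.9014
den = 57.3424
Tf = 307.1359 K

307.1359 K


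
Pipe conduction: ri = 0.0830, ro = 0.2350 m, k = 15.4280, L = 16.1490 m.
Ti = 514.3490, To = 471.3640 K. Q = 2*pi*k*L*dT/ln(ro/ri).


dT = 42.9850 K
ln(ro/ri) = 1.0407
Q = 2*pi*15.4280*16.1490*42.9850 / 1.0407 = 64655.8418 W

64655.8418 W


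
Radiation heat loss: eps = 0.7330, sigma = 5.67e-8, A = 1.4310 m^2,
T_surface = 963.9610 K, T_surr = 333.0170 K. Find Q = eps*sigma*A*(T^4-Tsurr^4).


T^4 = 8.6345e+11
Tsurr^4 = 1.2299e+10
Q = 0.7330 * 5.67e-8 * 1.4310 * 8.5115e+11 = 50621.3836 W

50621.3836 W


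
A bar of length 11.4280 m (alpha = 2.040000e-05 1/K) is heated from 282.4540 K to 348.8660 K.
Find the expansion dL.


dT = 66.4120 K
dL = 2.040000e-05 * 11.4280 * 66.4120 = 0.015483 m
L_final = 11.443483 m

dL = 0.015483 m


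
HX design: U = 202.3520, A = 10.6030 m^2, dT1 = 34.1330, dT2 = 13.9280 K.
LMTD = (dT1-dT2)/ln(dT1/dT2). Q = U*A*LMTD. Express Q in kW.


LMTD = 22.5411 K
Q = 202.3520 * 10.6030 * 22.5411 = 48362.7486 W = 48.3627 kW

48.3627 kW


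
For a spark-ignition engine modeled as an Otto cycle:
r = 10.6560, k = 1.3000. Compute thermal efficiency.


r^(k-1) = 2.0337
eta = 1 - 1/2.0337 = 0.5083 = 50.8276%

50.8276%


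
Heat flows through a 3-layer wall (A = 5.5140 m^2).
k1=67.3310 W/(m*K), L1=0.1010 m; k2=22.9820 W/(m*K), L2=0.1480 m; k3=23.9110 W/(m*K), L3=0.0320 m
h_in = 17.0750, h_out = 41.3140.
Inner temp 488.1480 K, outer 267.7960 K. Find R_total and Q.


R_conv_in = 1/(17.0750*5.5140) = 0.0106
R_1 = 0.1010/(67.3310*5.5140) = 0.0003
R_2 = 0.1480/(22.9820*5.5140) = 0.0012
R_3 = 0.0320/(23.9110*5.5140) = 0.0002
R_conv_out = 1/(41.3140*5.5140) = 0.0044
R_total = 0.0167 K/W
Q = 220.3520 / 0.0167 = 13199.8345 W

R_total = 0.0167 K/W, Q = 13199.8345 W


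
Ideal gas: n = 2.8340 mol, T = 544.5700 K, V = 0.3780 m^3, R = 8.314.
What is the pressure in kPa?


P = nRT/V = 2.8340 * 8.314 * 544.5700 / 0.3780
= 12831.0908 / 0.3780 = 33944.6847 Pa = 33.9447 kPa

33.9447 kPa


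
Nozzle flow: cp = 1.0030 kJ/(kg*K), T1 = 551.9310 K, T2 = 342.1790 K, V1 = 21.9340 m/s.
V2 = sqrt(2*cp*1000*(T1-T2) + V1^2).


dT = 209.7520 K
2*cp*1000*dT = 420762.5120
V1^2 = 481.1004
V2 = sqrt(421243.6124) = 649.0328 m/s

649.0328 m/s


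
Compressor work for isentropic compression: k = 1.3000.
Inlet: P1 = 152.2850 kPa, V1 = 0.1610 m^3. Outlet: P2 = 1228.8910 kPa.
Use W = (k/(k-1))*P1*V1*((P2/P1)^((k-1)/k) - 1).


(k-1)/k = 0.2308
(P2/P1)^exp = 1.6191
W = 4.3333 * 152.2850 * 0.1610 * (1.6191 - 1) = 65.7761 kJ

65.7761 kJ


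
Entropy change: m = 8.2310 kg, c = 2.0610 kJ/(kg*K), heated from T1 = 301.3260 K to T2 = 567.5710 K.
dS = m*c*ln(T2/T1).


T2/T1 = 1.8836
ln(T2/T1) = 0.6332
dS = 8.2310 * 2.0610 * 0.6332 = 10.7412 kJ/K

10.7412 kJ/K


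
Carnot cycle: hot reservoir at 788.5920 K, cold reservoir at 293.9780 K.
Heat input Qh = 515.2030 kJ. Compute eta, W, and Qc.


eta = 1 - 293.9780/788.5920 = 0.6272
W = 0.6272 * 515.2030 = 323.1413 kJ
Qc = 515.2030 - 323.1413 = 192.0617 kJ

eta = 62.7212%, W = 323.1413 kJ, Qc = 192.0617 kJ


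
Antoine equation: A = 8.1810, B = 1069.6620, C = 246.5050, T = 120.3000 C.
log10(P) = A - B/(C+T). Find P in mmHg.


C+T = 366.8050
B/(C+T) = 2.9162
log10(P) = 8.1810 - 2.9162 = 5.2648
P = 10^5.2648 = 184009.4756 mmHg

184009.4756 mmHg


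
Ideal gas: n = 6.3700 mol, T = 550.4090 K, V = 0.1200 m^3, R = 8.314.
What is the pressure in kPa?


P = nRT/V = 6.3700 * 8.314 * 550.4090 / 0.1200
= 29149.7597 / 0.1200 = 242914.6643 Pa = 242.9147 kPa

242.9147 kPa


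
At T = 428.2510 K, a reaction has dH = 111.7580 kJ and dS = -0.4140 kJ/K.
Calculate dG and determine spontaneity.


T*dS = 428.2510 * -0.4140 = -177.2959 kJ
dG = 111.7580 + 177.2959 = 289.0539 kJ (non-spontaneous)

dG = 289.0539 kJ, non-spontaneous


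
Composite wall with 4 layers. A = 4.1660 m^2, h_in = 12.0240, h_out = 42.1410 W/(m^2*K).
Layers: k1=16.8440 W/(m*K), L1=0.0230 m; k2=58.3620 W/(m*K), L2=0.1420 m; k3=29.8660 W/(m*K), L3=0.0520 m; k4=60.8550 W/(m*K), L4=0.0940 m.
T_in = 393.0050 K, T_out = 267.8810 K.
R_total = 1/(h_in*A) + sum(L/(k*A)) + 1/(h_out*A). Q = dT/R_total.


R_conv_in = 1/(12.0240*4.1660) = 0.0200
R_1 = 0.0230/(16.8440*4.1660) = 0.0003
R_2 = 0.1420/(58.3620*4.1660) = 0.0006
R_3 = 0.0520/(29.8660*4.1660) = 0.0004
R_4 = 0.0940/(60.8550*4.1660) = 0.0004
R_conv_out = 1/(42.1410*4.1660) = 0.0057
R_total = 0.0274 K/W
Q = 125.1240 / 0.0274 = 4573.2687 W

R_total = 0.0274 K/W, Q = 4573.2687 W


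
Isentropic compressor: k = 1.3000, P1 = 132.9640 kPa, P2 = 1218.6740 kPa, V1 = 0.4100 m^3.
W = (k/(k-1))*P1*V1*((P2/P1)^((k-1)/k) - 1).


(k-1)/k = 0.2308
(P2/P1)^exp = 1.6674
W = 4.3333 * 132.9640 * 0.4100 * (1.6674 - 1) = 157.6577 kJ

157.6577 kJ


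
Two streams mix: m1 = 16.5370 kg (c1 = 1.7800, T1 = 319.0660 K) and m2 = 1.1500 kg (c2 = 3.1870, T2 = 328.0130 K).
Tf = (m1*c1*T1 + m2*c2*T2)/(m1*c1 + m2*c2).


num = 10594.1662
den = 33.1009
Tf = 320.0566 K

320.0566 K


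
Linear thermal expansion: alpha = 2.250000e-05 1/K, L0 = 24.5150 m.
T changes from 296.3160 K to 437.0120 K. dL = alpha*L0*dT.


dT = 140.6960 K
dL = 2.250000e-05 * 24.5150 * 140.6960 = 0.077606 m
L_final = 24.592606 m

dL = 0.077606 m


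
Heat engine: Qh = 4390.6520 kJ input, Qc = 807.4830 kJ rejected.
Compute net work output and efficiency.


W = 4390.6520 - 807.4830 = 3583.1690 kJ
eta = 3583.1690 / 4390.6520 = 0.8161 = 81.6090%

W = 3583.1690 kJ, eta = 81.6090%


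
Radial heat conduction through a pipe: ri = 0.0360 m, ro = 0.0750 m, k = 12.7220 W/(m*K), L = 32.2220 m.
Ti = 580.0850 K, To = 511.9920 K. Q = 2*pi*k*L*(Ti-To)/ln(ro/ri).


dT = 68.0930 K
ln(ro/ri) = 0.7340
Q = 2*pi*12.7220*32.2220*68.0930 / 0.7340 = 238952.9522 W

238952.9522 W


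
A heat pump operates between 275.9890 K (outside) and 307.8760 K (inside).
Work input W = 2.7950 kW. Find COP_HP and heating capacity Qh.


COP = 307.8760 / 31.8870 = 9.6552
Qh = 9.6552 * 2.7950 = 26.9863 kW

COP = 9.6552, Qh = 26.9863 kW


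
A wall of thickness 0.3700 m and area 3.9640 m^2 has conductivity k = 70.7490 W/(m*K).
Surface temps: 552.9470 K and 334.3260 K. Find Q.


dT = 218.6210 K
Q = 70.7490 * 3.9640 * 218.6210 / 0.3700 = 165708.2397 W

165708.2397 W


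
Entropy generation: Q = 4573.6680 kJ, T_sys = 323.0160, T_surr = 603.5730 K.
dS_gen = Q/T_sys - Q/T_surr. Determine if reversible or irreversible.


dS_sys = 4573.6680/323.0160 = 14.1593 kJ/K
dS_surr = -4573.6680/603.5730 = -7.5777 kJ/K
dS_gen = 14.1593 - 7.5777 = 6.5816 kJ/K (irreversible)

dS_gen = 6.5816 kJ/K, irreversible


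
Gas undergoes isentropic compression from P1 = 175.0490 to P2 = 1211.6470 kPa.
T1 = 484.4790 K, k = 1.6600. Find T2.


(k-1)/k = 0.3976
(P2/P1)^exp = 2.1581
T2 = 484.4790 * 2.1581 = 1045.5310 K

1045.5310 K


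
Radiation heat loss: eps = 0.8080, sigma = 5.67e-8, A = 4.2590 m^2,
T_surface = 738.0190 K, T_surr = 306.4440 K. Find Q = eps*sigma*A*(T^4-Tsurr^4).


T^4 = 2.9667e+11
Tsurr^4 = 8.8187e+09
Q = 0.8080 * 5.67e-8 * 4.2590 * 2.8785e+11 = 56165.1199 W

56165.1199 W


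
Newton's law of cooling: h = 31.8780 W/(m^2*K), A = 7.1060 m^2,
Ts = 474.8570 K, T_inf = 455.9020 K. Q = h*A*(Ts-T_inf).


dT = 18.9550 K
Q = 31.8780 * 7.1060 * 18.9550 = 4293.7827 W

4293.7827 W


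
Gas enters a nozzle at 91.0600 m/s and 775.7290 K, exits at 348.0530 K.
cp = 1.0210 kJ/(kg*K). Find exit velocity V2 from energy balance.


dT = 427.6760 K
2*cp*1000*dT = 873314.3920
V1^2 = 8291.9236
V2 = sqrt(881606.3156) = 938.9389 m/s

938.9389 m/s


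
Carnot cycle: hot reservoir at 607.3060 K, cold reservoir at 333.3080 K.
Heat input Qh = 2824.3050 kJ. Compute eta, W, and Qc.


eta = 1 - 333.3080/607.3060 = 0.4512
W = 0.4512 * 2824.3050 = 1274.2405 kJ
Qc = 2824.3050 - 1274.2405 = 1550.0645 kJ

eta = 45.1170%, W = 1274.2405 kJ, Qc = 1550.0645 kJ


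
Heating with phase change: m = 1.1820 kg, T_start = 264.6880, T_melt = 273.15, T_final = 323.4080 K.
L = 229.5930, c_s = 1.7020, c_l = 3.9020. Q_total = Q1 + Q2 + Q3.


Q1 (sensible, solid) = 1.1820 * 1.7020 * 8.4620 = 17.0235 kJ
Q2 (latent) = 1.1820 * 229.5930 = 271.3789 kJ
Q3 (sensible, liquid) = 1.1820 * 3.9020 * 50.2580 = 231.7981 kJ
Q_total = 520.2006 kJ

520.2006 kJ


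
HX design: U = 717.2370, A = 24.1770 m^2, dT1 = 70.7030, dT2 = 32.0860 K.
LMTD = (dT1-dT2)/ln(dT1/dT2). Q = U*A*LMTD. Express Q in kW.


LMTD = 48.8781 K
Q = 717.2370 * 24.1770 * 48.8781 = 847576.7642 W = 847.5768 kW

847.5768 kW


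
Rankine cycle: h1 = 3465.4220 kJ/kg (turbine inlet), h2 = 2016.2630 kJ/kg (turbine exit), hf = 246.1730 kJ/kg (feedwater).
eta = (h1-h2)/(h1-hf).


W = 1449.1590 kJ/kg
Q_in = 3219.2490 kJ/kg
eta = 0.4502 = 45.0154%

eta = 45.0154%


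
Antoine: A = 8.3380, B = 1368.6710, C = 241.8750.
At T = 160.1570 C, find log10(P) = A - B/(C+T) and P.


C+T = 402.0320
B/(C+T) = 3.4044
log10(P) = 8.3380 - 3.4044 = 4.9336
P = 10^4.9336 = 85825.5839 mmHg

85825.5839 mmHg


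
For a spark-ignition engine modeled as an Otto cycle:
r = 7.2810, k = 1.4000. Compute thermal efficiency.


r^(k-1) = 2.2125
eta = 1 - 1/2.2125 = 0.5480 = 54.8015%

54.8015%


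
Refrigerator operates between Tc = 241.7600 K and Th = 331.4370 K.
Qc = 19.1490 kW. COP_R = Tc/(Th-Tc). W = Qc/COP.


COP = 241.7600 / 89.6770 = 2.6959
W = 19.1490 / 2.6959 = 7.1030 kW

COP = 2.6959, W = 7.1030 kW


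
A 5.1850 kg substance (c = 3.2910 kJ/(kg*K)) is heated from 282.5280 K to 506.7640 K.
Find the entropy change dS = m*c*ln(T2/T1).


T2/T1 = 1.7937
ln(T2/T1) = 0.5843
dS = 5.1850 * 3.2910 * 0.5843 = 9.9698 kJ/K

9.9698 kJ/K


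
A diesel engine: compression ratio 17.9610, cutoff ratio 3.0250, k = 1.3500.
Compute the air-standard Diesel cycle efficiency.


r^(k-1) = 2.7480
rc^k = 4.4563
eta = 0.5399 = 53.9910%

53.9910%


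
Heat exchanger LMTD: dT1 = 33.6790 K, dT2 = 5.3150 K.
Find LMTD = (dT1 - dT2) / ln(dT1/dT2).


dT1/dT2 = 6.3366
ln(dT1/dT2) = 1.8463
LMTD = 28.3640 / 1.8463 = 15.3623 K

15.3623 K


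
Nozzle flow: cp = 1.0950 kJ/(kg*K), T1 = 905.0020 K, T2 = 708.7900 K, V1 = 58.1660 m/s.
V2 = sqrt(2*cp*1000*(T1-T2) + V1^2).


dT = 196.2120 K
2*cp*1000*dT = 429704.2800
V1^2 = 3383.2836
V2 = sqrt(433087.5636) = 658.0939 m/s

658.0939 m/s


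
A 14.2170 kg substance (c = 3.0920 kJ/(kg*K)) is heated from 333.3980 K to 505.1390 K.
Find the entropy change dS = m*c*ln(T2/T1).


T2/T1 = 1.5151
ln(T2/T1) = 0.4155
dS = 14.2170 * 3.0920 * 0.4155 = 18.2648 kJ/K

18.2648 kJ/K


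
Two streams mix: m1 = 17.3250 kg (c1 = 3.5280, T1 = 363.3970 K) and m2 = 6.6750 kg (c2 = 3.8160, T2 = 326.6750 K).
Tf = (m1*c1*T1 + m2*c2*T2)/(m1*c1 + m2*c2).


num = 30532.7697
den = 86.5944
Tf = 352.5952 K

352.5952 K


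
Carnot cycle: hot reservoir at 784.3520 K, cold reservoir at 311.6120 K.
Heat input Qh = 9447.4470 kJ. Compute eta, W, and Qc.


eta = 1 - 311.6120/784.3520 = 0.6027
W = 0.6027 * 9447.4470 = 5694.1094 kJ
Qc = 9447.4470 - 5694.1094 = 3753.3376 kJ

eta = 60.2714%, W = 5694.1094 kJ, Qc = 3753.3376 kJ


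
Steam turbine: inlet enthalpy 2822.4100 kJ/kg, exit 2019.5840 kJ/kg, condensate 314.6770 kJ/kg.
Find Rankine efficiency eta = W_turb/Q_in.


W = 802.8260 kJ/kg
Q_in = 2507.7330 kJ/kg
eta = 0.3201 = 32.0140%

eta = 32.0140%


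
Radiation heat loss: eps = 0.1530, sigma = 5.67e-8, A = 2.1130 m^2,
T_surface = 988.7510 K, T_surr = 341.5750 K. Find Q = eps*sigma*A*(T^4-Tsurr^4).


T^4 = 9.5576e+11
Tsurr^4 = 1.3613e+10
Q = 0.1530 * 5.67e-8 * 2.1130 * 9.4214e+11 = 17269.9735 W

17269.9735 W


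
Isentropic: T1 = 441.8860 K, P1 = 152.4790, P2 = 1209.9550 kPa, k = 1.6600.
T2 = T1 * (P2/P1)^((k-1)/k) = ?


(k-1)/k = 0.3976
(P2/P1)^exp = 2.2785
T2 = 441.8860 * 2.2785 = 1006.8535 K

1006.8535 K


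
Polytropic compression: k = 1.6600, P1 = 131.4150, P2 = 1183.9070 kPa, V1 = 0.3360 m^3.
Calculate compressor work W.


(k-1)/k = 0.3976
(P2/P1)^exp = 2.3965
W = 2.5152 * 131.4150 * 0.3360 * (2.3965 - 1) = 155.0866 kJ

155.0866 kJ


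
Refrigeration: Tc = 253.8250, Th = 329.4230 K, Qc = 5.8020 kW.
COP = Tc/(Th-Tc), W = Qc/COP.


COP = 253.8250 / 75.5980 = 3.3576
W = 5.8020 / 3.3576 = 1.7280 kW

COP = 3.3576, W = 1.7280 kW


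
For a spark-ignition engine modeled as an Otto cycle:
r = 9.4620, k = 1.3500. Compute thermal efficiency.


r^(k-1) = 2.1958
eta = 1 - 1/2.1958 = 0.5446 = 54.4586%

54.4586%
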